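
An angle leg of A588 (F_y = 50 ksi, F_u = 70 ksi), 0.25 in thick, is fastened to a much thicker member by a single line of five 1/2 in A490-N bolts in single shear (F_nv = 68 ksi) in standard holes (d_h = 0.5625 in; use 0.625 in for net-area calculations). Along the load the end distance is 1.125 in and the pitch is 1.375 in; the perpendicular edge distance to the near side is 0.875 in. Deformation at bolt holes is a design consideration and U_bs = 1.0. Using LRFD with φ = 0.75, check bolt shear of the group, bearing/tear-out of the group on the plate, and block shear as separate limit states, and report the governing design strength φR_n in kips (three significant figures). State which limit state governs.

Bolt shear: A_b = π·0.5²/4 = 0.1963 in²; R_n = 68 × 0.1963 × 5 × 1 = 66.76 kips → 0.75 × 66.76 = 50.1 kips.
Bearing: edge l_c = 0.8438, r_n = 17.72 kips; interior l_c = 0.8125, r_n = 17.06 kips; R_n = 17.72 + 4·17.06 = 85.97 kips → 64.5 kips.
Block shear: A_gv = 1.656, A_nv = 0.9531, A_nt = 0.1406 in²; R_n = min(0.6F_uA_nv, 0.6F_yA_gv) + U_bs·F_u·A_nt = 49.88 kips → 37.4 kips.
Block shear governs: 37.4 kips.

37.4 kips (block shear governs)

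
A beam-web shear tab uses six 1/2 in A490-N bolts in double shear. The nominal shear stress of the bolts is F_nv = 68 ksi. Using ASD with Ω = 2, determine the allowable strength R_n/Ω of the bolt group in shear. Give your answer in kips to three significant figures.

A_b = π × 0.5² / 4 = 0.1963 in².
R_n = F_nv · A_b · n · n_s = 68 × 0.1963 × 6 × 2 = 160.2 kips.
Allowable strength R_n/Ω = 160.2 / 2 = 80.1 kips.

80.1 kips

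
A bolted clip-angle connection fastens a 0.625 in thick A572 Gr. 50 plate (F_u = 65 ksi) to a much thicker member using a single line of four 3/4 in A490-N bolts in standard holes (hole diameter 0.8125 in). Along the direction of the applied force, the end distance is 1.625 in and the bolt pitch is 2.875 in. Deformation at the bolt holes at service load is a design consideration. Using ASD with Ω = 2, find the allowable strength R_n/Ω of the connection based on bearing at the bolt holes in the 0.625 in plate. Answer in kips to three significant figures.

139 kips

Per bolt r_n = 1.2 l_c t F_u ≤ 2.4 d t F_u; upper limit = 2.4 × 0.75 × 0.625 × 65 = 73.12 kips.
Edge bolt: l_c = 1.625 − 0.8125/2 = 1.219 in → 1.2 × 1.219 × 0.625 × 65 = 59.41 → r_n = 59.41 kips.
Interior bolts: l_c = 2.875 − 0.8125 = 2.062 in → 1.2 × 2.062 × 0.625 × 65 = 100.5 → r_n = 73.12 kips.
R_n = 1 × 59.41 + 3 × 73.12 = 278.8 kips.
Allowable strength R_n/Ω = 278.8 / 2 = 139 kips.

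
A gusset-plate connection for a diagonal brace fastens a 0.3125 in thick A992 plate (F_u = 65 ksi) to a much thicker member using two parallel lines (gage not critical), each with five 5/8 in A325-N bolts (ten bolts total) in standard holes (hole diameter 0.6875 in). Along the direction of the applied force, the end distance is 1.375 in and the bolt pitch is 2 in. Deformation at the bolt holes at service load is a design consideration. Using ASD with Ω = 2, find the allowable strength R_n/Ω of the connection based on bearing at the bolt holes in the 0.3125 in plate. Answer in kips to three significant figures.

Per bolt r_n = 1.2 l_c t F_u ≤ 2.4 d t F_u; upper limit = 2.4 × 0.625 × 0.3125 × 65 = 30.47 kips.
Edge bolt: l_c = 1.375 − 0.6875/2 = 1.031 in → 1.2 × 1.031 × 0.3125 × 65 = 25.14 → r_n = 25.14 kips.
Interior bolts: l_c = 2 − 0.6875 = 1.312 in → 1.2 × 1.312 × 0.3125 × 65 = 31.99 → r_n = 30.47 kips.
R_n = 2 × 25.14 + 8 × 30.47 = 294 kips.
Allowable strength R_n/Ω = 294 / 2 = 147 kips.

147 kips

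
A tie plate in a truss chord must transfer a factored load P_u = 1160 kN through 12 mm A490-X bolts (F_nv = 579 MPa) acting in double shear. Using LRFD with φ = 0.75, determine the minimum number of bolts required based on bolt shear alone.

A_b = π·12²/4 = 113.1 mm².
Per-bolt design strength φR_n = 0.75 × 579 × 113.1 × 2 / 1000 = 98.23 kN.
n ≥ 1160 / 98.23 = 11.81 → use 12 bolts.

12 bolts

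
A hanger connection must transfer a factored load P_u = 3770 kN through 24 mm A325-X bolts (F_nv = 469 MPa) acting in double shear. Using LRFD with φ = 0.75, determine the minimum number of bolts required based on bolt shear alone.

12 bolts

A_b = π·24²/4 = 452.4 mm².
Per-bolt design strength φR_n = 0.75 × 469 × 452.4 × 2 / 1000 = 318.3 kN.
n ≥ 3770 / 318.3 = 11.85 → use 12 bolts.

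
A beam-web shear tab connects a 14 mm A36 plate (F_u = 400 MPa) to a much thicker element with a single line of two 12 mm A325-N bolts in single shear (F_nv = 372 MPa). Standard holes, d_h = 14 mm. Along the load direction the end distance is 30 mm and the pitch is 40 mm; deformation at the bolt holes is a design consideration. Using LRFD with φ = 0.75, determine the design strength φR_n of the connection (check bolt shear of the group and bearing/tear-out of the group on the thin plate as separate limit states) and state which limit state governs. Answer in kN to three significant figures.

63.1 kN (bolt shear governs)

Bolt shear: A_b = π·12²/4 = 113.1 mm²; R_n = 372 × 113.1 × 2 × 1 / 1000 = 84.14 kN → 0.75 × 84.14 = 63.1 kN.
Bearing (1.2 l_c t F_u ≤ 2.4 d t F_u): upper limit = 2.4·12·14·400 / 1000 = 161.3 kN.
  Edge l_c = 30 − 14/2 = 23 → r_n = 154.6 kN; interior l_c = 40 − 14 = 26 → r_n = 161.3 kN.
  R_n,bearing = 1·154.6 + 1·161.3 = 315.8 kN → 0.75 × 315.8 = 237 kN.
Bolt shear governs: 63.1 kN.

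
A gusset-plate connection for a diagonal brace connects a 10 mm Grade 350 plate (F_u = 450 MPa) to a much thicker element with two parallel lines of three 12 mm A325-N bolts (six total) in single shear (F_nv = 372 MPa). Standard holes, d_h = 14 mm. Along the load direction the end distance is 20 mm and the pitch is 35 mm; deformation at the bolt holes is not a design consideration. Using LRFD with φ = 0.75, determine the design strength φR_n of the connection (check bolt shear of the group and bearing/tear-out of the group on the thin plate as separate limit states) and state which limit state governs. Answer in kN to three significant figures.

189 kN (bolt shear governs)

Bolt shear: A_b = π·12²/4 = 113.1 mm²; R_n = 372 × 113.1 × 6 × 1 / 1000 = 252.4 kN → 0.75 × 252.4 = 189 kN.
Bearing (1.5 l_c t F_u ≤ 3.0 d t F_u): upper limit = 3.0·12·10·450 / 1000 = 162 kN.
  Edge l_c = 20 − 14/2 = 13 → r_n = 87.75 kN; interior l_c = 35 − 14 = 21 → r_n = 141.8 kN.
  R_n,bearing = 2·87.75 + 4·141.8 = 742.5 kN → 0.75 × 742.5 = 557 kN.
Bolt shear governs: 189 kN.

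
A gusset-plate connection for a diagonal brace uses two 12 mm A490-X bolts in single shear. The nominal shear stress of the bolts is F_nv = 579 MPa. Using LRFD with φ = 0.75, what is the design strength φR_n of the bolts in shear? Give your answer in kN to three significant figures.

98.2 kN

A_b = π × 12² / 4 = 113.1 mm².
R_n = F_nv · A_b · n · n_s = 579 × 113.1 × 2 × 1 / 1000 = 131 kN.
Design strength φR_n = 0.75 × 131 = 98.2 kN.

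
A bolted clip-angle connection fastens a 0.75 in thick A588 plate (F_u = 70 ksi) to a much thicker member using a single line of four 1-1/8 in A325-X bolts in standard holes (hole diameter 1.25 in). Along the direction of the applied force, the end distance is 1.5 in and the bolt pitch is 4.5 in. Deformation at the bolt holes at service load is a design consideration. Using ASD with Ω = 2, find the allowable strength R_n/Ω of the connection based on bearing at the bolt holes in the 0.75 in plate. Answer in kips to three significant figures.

240 kips

Per bolt r_n = 1.2 l_c t F_u ≤ 2.4 d t F_u; upper limit = 2.4 × 1.125 × 0.75 × 70 = 141.8 kips.
Edge bolt: l_c = 1.5 − 1.25/2 = 0.875 in → 1.2 × 0.875 × 0.75 × 70 = 55.13 → r_n = 55.13 kips.
Interior bolts: l_c = 4.5 − 1.25 = 3.25 in → 1.2 × 3.25 × 0.75 × 70 = 204.8 → r_n = 141.8 kips.
R_n = 1 × 55.13 + 3 × 141.8 = 480.4 kips.
Allowable strength R_n/Ω = 480.4 / 2 = 240 kips.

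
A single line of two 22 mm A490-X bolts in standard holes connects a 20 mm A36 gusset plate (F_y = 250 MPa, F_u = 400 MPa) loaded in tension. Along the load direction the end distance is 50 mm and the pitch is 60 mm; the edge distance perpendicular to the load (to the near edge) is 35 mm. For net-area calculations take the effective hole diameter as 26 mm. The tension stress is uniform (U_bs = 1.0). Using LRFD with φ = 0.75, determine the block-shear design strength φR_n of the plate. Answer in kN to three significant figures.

380 kN

Shear plane L_v = 50 + 1·60 = 110 mm; A_gv = 110 × 20 = 2200 mm².
A_nv = (110 − 1.5·26) × 20 = 1420 mm².
A_nt = (35 − 0.5·26) × 20 = 440 mm².
0.6 F_u A_nv = 340.8 kN; 0.6 F_y A_gv = 330 kN → shear yielding governs the shear term.
R_n = 330 + 1.0 × 400 × 440 / 1000 = 506 kN.
Design strength φR_n = 0.75 × 506 = 380 kN.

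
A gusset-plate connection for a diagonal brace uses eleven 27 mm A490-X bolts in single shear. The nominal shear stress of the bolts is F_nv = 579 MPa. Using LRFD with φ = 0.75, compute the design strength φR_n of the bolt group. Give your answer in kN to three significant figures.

A_b = π × 27² / 4 = 572.6 mm².
R_n = F_nv · A_b · n · n_s = 579 × 572.6 × 11 × 1 / 1000 = 3647 kN.
Design strength φR_n = 0.75 × 3647 = 2730 kN.

2730 kN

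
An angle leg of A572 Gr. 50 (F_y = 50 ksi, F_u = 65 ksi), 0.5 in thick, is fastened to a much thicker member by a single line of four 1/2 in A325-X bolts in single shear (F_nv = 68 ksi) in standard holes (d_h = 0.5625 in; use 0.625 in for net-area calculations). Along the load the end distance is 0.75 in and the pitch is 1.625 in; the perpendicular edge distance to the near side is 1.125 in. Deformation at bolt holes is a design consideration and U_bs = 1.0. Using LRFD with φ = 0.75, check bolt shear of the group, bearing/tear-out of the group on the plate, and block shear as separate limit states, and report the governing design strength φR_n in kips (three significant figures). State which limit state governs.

40.1 kips (bolt shear governs)

Bolt shear: A_b = π·0.5²/4 = 0.1963 in²; R_n = 68 × 0.1963 × 4 × 1 = 53.41 kips → 0.75 × 53.41 = 40.1 kips.
Bearing: edge l_c = 0.4688, r_n = 18.28 kips; interior l_c = 1.062, r_n = 39 kips; R_n = 18.28 + 3·39 = 135.3 kips → 101 kips.
Block shear: A_gv = 2.812, A_nv = 1.719, A_nt = 0.4062 in²; R_n = min(0.6F_uA_nv, 0.6F_yA_gv) + U_bs·F_u·A_nt = 93.44 kips → 70.1 kips.
Bolt shear governs: 40.1 kips.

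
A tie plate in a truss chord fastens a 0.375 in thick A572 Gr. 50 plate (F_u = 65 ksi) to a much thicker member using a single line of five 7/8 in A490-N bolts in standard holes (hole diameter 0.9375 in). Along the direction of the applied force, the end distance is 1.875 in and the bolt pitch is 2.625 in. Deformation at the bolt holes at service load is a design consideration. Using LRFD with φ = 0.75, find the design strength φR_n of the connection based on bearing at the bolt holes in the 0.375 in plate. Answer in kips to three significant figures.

Per bolt r_n = 1.2 l_c t F_u ≤ 2.4 d t F_u; upper limit = 2.4 × 0.875 × 0.375 × 65 = 51.19 kips.
Edge bolt: l_c = 1.875 − 0.9375/2 = 1.406 in → 1.2 × 1.406 × 0.375 × 65 = 41.13 → r_n = 41.13 kips.
Interior bolts: l_c = 2.625 − 0.9375 = 1.688 in → 1.2 × 1.688 × 0.375 × 65 = 49.36 → r_n = 49.36 kips.
R_n = 1 × 41.13 + 4 × 49.36 = 238.6 kips.
Design strength φR_n = 0.75 × 238.6 = 179 kips.

179 kips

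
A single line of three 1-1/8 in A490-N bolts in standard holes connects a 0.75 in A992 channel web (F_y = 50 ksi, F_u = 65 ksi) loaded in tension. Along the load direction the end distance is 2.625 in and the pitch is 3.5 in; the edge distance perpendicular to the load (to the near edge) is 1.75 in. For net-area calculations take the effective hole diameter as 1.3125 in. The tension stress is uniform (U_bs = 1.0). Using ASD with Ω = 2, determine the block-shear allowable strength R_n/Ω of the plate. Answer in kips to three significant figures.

119 kips

Shear plane L_v = 2.625 + 2·3.5 = 9.625 in; A_gv = 9.625 × 0.75 = 7.219 in².
A_nv = (9.625 − 2.5·1.3125) × 0.75 = 4.758 in².
A_nt = (1.75 − 0.5·1.3125) × 0.75 = 0.8203 in².
0.6 F_u A_nv = 185.6 kips; 0.6 F_y A_gv = 216.6 kips → shear rupture governs the shear term.
R_n = 185.6 + 1.0 × 65 × 0.8203 = 238.9 kips.
Allowable strength R_n/Ω = 238.9 / 2 = 119 kips.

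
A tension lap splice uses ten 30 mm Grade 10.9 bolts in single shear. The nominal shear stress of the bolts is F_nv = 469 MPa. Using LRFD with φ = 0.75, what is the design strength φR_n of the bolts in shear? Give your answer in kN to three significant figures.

A_b = π × 30² / 4 = 706.9 mm².
R_n = F_nv · A_b · n · n_s = 469 × 706.9 × 10 × 1 / 1000 = 3315 kN.
Design strength φR_n = 0.75 × 3315 = 2490 kN.

2490 kN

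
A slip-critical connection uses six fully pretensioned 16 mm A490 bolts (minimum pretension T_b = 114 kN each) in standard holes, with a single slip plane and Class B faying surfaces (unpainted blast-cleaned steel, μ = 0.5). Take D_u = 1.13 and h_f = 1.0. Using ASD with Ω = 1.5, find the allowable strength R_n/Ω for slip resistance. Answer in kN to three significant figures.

R_n = μ · D_u · h_f · T_b · n_s · n_b = 0.5 × 1.13 × 1.0 × 114 × 1 × 6 = 386.5 kN.
Allowable strength R_n/Ω = 386.5 / 1.5 = 258 kN.

258 kN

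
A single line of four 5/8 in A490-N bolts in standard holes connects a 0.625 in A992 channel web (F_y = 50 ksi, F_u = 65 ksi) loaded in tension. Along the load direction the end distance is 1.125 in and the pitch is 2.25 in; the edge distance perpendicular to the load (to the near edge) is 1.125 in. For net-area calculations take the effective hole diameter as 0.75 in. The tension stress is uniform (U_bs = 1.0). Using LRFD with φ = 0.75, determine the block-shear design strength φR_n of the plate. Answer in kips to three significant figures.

Shear plane L_v = 1.125 + 3·2.25 = 7.875 in; A_gv = 7.875 × 0.625 = 4.922 in².
A_nv = (7.875 − 3.5·0.75) × 0.625 = 3.281 in².
A_nt = (1.125 − 0.5·0.75) × 0.625 = 0.4688 in².
0.6 F_u A_nv = 128 kips; 0.6 F_y A_gv = 147.7 kips → shear rupture governs the shear term.
R_n = 128 + 1.0 × 65 × 0.4688 = 158.4 kips.
Design strength φR_n = 0.75 × 158.4 = 119 kips.

119 kips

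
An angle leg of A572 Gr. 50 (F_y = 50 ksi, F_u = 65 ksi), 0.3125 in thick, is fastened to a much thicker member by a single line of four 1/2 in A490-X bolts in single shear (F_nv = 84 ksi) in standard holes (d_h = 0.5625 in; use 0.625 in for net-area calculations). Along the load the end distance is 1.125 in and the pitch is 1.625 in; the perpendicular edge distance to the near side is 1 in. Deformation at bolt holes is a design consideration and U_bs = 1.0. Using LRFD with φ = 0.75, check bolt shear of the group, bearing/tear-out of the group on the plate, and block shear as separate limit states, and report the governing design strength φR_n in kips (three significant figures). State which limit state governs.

45.3 kips (block shear governs)

Bolt shear: A_b = π·0.5²/4 = 0.1963 in²; R_n = 84 × 0.1963 × 4 × 1 = 65.97 kips → 0.75 × 65.97 = 49.5 kips.
Bearing: edge l_c = 0.8438, r_n = 20.57 kips; interior l_c = 1.062, r_n = 24.38 kips; R_n = 20.57 + 3·24.38 = 93.69 kips → 70.3 kips.
Block shear: A_gv = 1.875, A_nv = 1.191, A_nt = 0.2148 in²; R_n = min(0.6F_uA_nv, 0.6F_yA_gv) + U_bs·F_u·A_nt = 60.43 kips → 45.3 kips.
Block shear governs: 45.3 kips.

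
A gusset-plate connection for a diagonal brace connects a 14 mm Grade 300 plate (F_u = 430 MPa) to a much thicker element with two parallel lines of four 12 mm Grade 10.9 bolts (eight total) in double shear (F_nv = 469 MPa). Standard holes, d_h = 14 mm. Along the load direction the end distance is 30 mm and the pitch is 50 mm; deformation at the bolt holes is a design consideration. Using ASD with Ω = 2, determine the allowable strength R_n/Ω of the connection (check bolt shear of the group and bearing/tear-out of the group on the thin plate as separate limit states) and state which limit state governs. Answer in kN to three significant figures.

Bolt shear: A_b = π·12²/4 = 113.1 mm²; R_n = 469 × 113.1 × 8 × 2 / 1000 = 848.7 kN → 848.7 / 2 = 424 kN.
Bearing (1.2 l_c t F_u ≤ 2.4 d t F_u): upper limit = 2.4·12·14·430 / 1000 = 173.4 kN.
  Edge l_c = 30 − 14/2 = 23 → r_n = 166.2 kN; interior l_c = 50 − 14 = 36 → r_n = 173.4 kN.
  R_n,bearing = 2·166.2 + 6·173.4 = 1373 kN → 1373 / 2 = 686 kN.
Bolt shear governs: 424 kN.

424 kN (bolt shear governs)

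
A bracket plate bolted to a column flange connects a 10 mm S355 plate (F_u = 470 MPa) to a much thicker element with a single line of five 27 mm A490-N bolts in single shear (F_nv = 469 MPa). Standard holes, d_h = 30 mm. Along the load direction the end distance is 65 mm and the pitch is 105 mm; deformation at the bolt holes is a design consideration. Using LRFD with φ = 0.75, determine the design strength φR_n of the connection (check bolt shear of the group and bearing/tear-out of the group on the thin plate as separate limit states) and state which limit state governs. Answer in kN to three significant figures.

Bolt shear: A_b = π·27²/4 = 572.6 mm²; R_n = 469 × 572.6 × 5 × 1 / 1000 = 1343 kN → 0.75 × 1343 = 1010 kN.
Bearing (1.2 l_c t F_u ≤ 2.4 d t F_u): upper limit = 2.4·27·10·470 / 1000 = 304.6 kN.
  Edge l_c = 65 − 30/2 = 50 → r_n = 282 kN; interior l_c = 105 − 30 = 75 → r_n = 304.6 kN.
  R_n,bearing = 1·282 + 4·304.6 = 1500 kN → 0.75 × 1500 = 1130 kN.
Bolt shear governs: 1010 kN.

1010 kN (bolt shear governs)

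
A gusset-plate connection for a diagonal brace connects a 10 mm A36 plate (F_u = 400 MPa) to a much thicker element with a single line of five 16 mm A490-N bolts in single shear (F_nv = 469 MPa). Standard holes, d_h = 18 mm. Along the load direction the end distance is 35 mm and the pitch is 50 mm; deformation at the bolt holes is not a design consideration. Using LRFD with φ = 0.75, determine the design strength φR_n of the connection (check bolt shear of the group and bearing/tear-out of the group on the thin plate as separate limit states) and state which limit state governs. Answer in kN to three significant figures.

354 kN (bolt shear governs)

Bolt shear: A_b = π·16²/4 = 201.1 mm²; R_n = 469 × 201.1 × 5 × 1 / 1000 = 471.5 kN → 0.75 × 471.5 = 354 kN.
Bearing (1.5 l_c t F_u ≤ 3.0 d t F_u): upper limit = 3.0·16·10·400 / 1000 = 192 kN.
  Edge l_c = 35 − 18/2 = 26 → r_n = 156 kN; interior l_c = 50 − 18 = 32 → r_n = 192 kN.
  R_n,bearing = 1·156 + 4·192 = 924 kN → 0.75 × 924 = 693 kN.
Bolt shear governs: 354 kN.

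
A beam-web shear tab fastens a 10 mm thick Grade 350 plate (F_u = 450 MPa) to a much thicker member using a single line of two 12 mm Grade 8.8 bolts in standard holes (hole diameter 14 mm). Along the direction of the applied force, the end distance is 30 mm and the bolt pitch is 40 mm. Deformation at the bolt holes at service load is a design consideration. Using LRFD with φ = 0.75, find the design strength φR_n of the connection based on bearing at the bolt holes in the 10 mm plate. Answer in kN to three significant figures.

190 kN

Per bolt r_n = 1.2 l_c t F_u ≤ 2.4 d t F_u; upper limit = 2.4 × 12 × 10 × 450 / 1000 = 129.6 kN.
Edge bolt: l_c = 30 − 14/2 = 23 mm → 1.2 × 23 × 10 × 450 / 1000 = 124.2 → r_n = 124.2 kN.
Interior bolts: l_c = 40 − 14 = 26 mm → 1.2 × 26 × 10 × 450 / 1000 = 140.4 → r_n = 129.6 kN.
R_n = 1 × 124.2 + 1 × 129.6 = 253.8 kN.
Design strength φR_n = 0.75 × 253.8 = 190 kN.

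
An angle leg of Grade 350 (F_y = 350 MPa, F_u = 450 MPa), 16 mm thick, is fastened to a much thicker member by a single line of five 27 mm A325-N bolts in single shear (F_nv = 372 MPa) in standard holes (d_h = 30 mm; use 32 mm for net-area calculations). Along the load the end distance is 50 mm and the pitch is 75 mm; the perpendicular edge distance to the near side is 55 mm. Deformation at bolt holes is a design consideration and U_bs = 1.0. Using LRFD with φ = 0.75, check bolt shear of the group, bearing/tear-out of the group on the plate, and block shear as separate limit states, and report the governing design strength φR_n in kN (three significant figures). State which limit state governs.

799 kN (bolt shear governs)

Bolt shear: A_b = π·27²/4 = 572.6 mm²; R_n = 372 × 572.6 × 5 × 1 / 1000 = 1065 kN → 0.75 × 1065 = 799 kN.
Bearing: edge l_c = 35, r_n = 302.4 kN; interior l_c = 45, r_n = 388.8 kN; R_n = 302.4 + 4·388.8 = 1858 kN → 1390 kN.
Block shear: A_gv = 5600, A_nv = 3296, A_nt = 624 mm²; R_n = min(0.6F_uA_nv, 0.6F_yA_gv) + U_bs·F_u·A_nt = 1171 kN → 878 kN.
Bolt shear governs: 799 kN.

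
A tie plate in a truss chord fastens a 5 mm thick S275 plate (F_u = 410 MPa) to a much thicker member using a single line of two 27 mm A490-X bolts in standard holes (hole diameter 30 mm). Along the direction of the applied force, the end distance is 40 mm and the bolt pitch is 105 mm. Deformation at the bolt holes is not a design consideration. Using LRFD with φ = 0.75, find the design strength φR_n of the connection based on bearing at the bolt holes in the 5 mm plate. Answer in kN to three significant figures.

Per bolt r_n = 1.5 l_c t F_u ≤ 3.0 d t F_u; upper limit = 3.0 × 27 × 5 × 410 / 1000 = 166.1 kN.
Edge bolt: l_c = 40 − 30/2 = 25 mm → 1.5 × 25 × 5 × 410 / 1000 = 76.88 → r_n = 76.88 kN.
Interior bolts: l_c = 105 − 30 = 75 mm → 1.5 × 75 × 5 × 410 / 1000 = 230.6 → r_n = 166.1 kN.
R_n = 1 × 76.88 + 1 × 166.1 = 242.9 kN.
Design strength φR_n = 0.75 × 242.9 = 182 kN.

182 kN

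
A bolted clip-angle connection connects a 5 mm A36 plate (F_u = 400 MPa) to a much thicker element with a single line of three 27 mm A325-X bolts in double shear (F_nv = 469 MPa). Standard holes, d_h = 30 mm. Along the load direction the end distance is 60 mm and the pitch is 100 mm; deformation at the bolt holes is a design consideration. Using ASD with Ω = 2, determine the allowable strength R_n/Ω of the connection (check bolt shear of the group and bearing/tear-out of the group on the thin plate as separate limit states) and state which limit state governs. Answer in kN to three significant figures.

Bolt shear: A_b = π·27²/4 = 572.6 mm²; R_n = 469 × 572.6 × 3 × 2 / 1000 = 1611 kN → 1611 / 2 = 806 kN.
Bearing (1.2 l_c t F_u ≤ 2.4 d t F_u): upper limit = 2.4·27·5·400 / 1000 = 129.6 kN.
  Edge l_c = 60 − 30/2 = 45 → r_n = 108 kN; interior l_c = 100 − 30 = 70 → r_n = 129.6 kN.
  R_n,bearing = 1·108 + 2·129.6 = 367.2 kN → 367.2 / 2 = 184 kN.
Bearing governs: 184 kN.

184 kN (bearing governs)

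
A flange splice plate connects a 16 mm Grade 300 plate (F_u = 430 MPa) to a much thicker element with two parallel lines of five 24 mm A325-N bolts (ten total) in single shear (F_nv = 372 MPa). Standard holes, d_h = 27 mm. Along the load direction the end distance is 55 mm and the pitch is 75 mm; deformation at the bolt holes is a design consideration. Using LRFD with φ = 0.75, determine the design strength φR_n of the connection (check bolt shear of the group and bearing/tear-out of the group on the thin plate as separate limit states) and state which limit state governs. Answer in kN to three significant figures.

1260 kN (bolt shear governs)

Bolt shear: A_b = π·24²/4 = 452.4 mm²; R_n = 372 × 452.4 × 10 × 1 / 1000 = 1683 kN → 0.75 × 1683 = 1260 kN.
Bearing (1.2 l_c t F_u ≤ 2.4 d t F_u): upper limit = 2.4·24·16·430 / 1000 = 396.3 kN.
  Edge l_c = 55 − 27/2 = 41.5 → r_n = 342.6 kN; interior l_c = 75 − 27 = 48 → r_n = 396.3 kN.
  R_n,bearing = 2·342.6 + 8·396.3 = 3856 kN → 0.75 × 3856 = 2890 kN.
Bolt shear governs: 1260 kN.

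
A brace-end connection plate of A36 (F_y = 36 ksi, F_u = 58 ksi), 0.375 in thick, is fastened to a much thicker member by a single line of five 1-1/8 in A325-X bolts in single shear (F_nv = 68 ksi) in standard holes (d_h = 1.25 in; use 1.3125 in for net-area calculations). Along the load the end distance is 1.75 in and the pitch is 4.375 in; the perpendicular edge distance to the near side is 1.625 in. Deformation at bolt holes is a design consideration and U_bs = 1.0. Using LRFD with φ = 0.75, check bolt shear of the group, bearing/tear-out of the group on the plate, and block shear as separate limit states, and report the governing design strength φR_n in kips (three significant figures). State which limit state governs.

133 kips (block shear governs)

Bolt shear: A_b = π·1.125²/4 = 0.994 in²; R_n = 68 × 0.994 × 5 × 1 = 338 kips → 0.75 × 338 = 253 kips.
Bearing: edge l_c = 1.125, r_n = 29.36 kips; interior l_c = 3.125, r_n = 58.72 kips; R_n = 29.36 + 4·58.72 = 264.3 kips → 198 kips.
Block shear: A_gv = 7.219, A_nv = 5.004, A_nt = 0.3633 in²; R_n = min(0.6F_uA_nv, 0.6F_yA_gv) + U_bs·F_u·A_nt = 177 kips → 133 kips.
Block shear governs: 133 kips.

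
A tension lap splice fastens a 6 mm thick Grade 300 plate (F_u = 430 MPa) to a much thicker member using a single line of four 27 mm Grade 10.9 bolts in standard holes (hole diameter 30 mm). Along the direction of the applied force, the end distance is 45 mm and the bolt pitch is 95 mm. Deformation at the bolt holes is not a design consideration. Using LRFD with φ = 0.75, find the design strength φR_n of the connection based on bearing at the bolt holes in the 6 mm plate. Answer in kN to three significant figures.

Per bolt r_n = 1.5 l_c t F_u ≤ 3.0 d t F_u; upper limit = 3.0 × 27 × 6 × 430 / 1000 = 209 kN.
Edge bolt: l_c = 45 − 30/2 = 30 mm → 1.5 × 30 × 6 × 430 / 1000 = 116.1 → r_n = 116.1 kN.
Interior bolts: l_c = 95 − 30 = 65 mm → 1.5 × 65 × 6 × 430 / 1000 = 251.6 → r_n = 209 kN.
R_n = 1 × 116.1 + 3 × 209 = 743 kN.
Design strength φR_n = 0.75 × 743 = 557 kN.

557 kN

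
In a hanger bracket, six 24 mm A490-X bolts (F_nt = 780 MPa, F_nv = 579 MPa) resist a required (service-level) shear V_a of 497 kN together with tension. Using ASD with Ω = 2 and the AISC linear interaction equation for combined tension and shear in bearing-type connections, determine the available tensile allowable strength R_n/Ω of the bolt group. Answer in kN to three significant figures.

707 kN

A_b = π·24²/4 = 452.4 mm²; f_rv = 497 × 1000 / (6 × 452.4) = 183.1 MPa.
F'_nt = 1.3 F_nt − (Ω F_nt / F_nv) f_rv = 1.3·780 − (2·780/579)·183.1 = 520.7 MPa, capped at F_nt → F'_nt = 520.7 MPa.
R_n = F'_nt · A_b · n = 520.7 × 452.4 × 6 / 1000 = 1413 kN.
Allowable strength R_n/Ω = 1413 / 2 = 707 kN.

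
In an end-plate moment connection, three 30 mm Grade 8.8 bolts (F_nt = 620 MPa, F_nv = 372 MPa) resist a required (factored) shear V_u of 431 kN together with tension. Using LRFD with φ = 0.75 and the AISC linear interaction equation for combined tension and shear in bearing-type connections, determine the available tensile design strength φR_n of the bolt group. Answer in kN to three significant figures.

564 kN

A_b = π·30²/4 = 706.9 mm²; f_rv = 431 × 1000 / (3 × 706.9) = 203.2 MPa.
F'_nt = 1.3 F_nt − (F_nt / φF_nv) f_rv = 1.3·620 − (620/(0.75·372))·203.2 = 354.3 MPa, capped at F_nt → F'_nt = 354.3 MPa.
R_n = F'_nt · A_b · n = 354.3 × 706.9 × 3 / 1000 = 751.4 kN.
Design strength φR_n = 0.75 × 751.4 = 564 kN.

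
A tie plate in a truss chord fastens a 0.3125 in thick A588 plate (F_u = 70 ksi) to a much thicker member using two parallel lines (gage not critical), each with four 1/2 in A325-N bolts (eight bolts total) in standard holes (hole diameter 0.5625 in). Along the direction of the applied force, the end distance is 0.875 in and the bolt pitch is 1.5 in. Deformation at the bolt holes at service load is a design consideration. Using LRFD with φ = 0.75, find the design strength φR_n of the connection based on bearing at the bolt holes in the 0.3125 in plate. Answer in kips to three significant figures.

134 kips

Per bolt r_n = 1.2 l_c t F_u ≤ 2.4 d t F_u; upper limit = 2.4 × 0.5 × 0.3125 × 70 = 26.25 kips.
Edge bolt: l_c = 0.875 − 0.5625/2 = 0.5938 in → 1.2 × 0.5938 × 0.3125 × 70 = 15.59 → r_n = 15.59 kips.
Interior bolts: l_c = 1.5 − 0.5625 = 0.9375 in → 1.2 × 0.9375 × 0.3125 × 70 = 24.61 → r_n = 24.61 kips.
R_n = 2 × 15.59 + 6 × 24.61 = 178.8 kips.
Design strength φR_n = 0.75 × 178.8 = 134 kips.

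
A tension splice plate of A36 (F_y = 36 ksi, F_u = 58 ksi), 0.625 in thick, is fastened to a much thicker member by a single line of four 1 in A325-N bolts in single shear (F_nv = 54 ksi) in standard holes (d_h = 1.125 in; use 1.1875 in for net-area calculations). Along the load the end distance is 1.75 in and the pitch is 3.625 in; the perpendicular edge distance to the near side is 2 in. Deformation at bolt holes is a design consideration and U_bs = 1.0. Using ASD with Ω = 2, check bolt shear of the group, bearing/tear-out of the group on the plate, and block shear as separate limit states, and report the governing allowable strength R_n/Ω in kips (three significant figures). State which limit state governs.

Bolt shear: A_b = π·1²/4 = 0.7854 in²; R_n = 54 × 0.7854 × 4 × 1 = 169.6 kips → 169.6 / 2 = 84.8 kips.
Bearing: edge l_c = 1.188, r_n = 51.66 kips; interior l_c = 2.5, r_n = 87 kips; R_n = 51.66 + 3·87 = 312.7 kips → 156 kips.
Block shear: A_gv = 7.891, A_nv = 5.293, A_nt = 0.8789 in²; R_n = min(0.6F_uA_nv, 0.6F_yA_gv) + U_bs·F_u·A_nt = 221.4 kips → 111 kips.
Bolt shear governs: 84.8 kips.

84.8 kips (bolt shear governs)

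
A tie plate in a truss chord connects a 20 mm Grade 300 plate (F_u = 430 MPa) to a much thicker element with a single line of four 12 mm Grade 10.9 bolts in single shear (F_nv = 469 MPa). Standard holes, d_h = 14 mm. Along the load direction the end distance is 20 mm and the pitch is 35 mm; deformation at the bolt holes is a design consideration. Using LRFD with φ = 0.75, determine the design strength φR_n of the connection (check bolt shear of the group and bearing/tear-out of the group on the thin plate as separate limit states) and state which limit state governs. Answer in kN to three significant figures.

159 kN (bolt shear governs)

Bolt shear: A_b = π·12²/4 = 113.1 mm²; R_n = 469 × 113.1 × 4 × 1 / 1000 = 212.2 kN → 0.75 × 212.2 = 159 kN.
Bearing (1.2 l_c t F_u ≤ 2.4 d t F_u): upper limit = 2.4·12·20·430 / 1000 = 247.7 kN.
  Edge l_c = 20 − 14/2 = 13 → r_n = 134.2 kN; interior l_c = 35 − 14 = 21 → r_n = 216.7 kN.
  R_n,bearing = 1·134.2 + 3·216.7 = 784.3 kN → 0.75 × 784.3 = 588 kN.
Bolt shear governs: 159 kN.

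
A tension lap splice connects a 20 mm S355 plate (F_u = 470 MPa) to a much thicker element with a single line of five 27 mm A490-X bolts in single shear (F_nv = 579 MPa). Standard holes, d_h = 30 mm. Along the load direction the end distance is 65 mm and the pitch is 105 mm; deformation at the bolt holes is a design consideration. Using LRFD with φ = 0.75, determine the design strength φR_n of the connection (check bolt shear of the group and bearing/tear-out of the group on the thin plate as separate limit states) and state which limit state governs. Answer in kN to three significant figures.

1240 kN (bolt shear governs)

Bolt shear: A_b = π·27²/4 = 572.6 mm²; R_n = 579 × 572.6 × 5 × 1 / 1000 = 1658 kN → 0.75 × 1658 = 1240 kN.
Bearing (1.2 l_c t F_u ≤ 2.4 d t F_u): upper limit = 2.4·27·20·470 / 1000 = 609.1 kN.
  Edge l_c = 65 − 30/2 = 50 → r_n = 564 kN; interior l_c = 105 − 30 = 75 → r_n = 609.1 kN.
  R_n,bearing = 1·564 + 4·609.1 = 3000 kN → 0.75 × 3000 = 2250 kN.
Bolt shear governs: 1240 kN.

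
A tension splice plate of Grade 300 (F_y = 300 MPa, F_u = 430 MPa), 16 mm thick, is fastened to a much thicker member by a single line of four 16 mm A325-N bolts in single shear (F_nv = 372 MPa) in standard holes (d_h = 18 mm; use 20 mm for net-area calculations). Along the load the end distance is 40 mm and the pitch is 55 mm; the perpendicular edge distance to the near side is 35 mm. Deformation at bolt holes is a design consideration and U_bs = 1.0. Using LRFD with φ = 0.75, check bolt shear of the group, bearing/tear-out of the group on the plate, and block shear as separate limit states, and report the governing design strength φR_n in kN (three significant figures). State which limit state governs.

Bolt shear: A_b = π·16²/4 = 201.1 mm²; R_n = 372 × 201.1 × 4 × 1 / 1000 = 299.2 kN → 0.75 × 299.2 = 224 kN.
Bearing: edge l_c = 31, r_n = 255.9 kN; interior l_c = 37, r_n = 264.2 kN; R_n = 255.9 + 3·264.2 = 1049 kN → 786 kN.
Block shear: A_gv = 3280, A_nv = 2160, A_nt = 400 mm²; R_n = min(0.6F_uA_nv, 0.6F_yA_gv) + U_bs·F_u·A_nt = 729.3 kN → 547 kN.
Bolt shear governs: 224 kN.

224 kN (bolt shear governs)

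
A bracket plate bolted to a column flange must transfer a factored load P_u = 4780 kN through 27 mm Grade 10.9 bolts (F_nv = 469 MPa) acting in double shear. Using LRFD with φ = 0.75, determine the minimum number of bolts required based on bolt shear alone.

A_b = π·27²/4 = 572.6 mm².
Per-bolt design strength φR_n = 0.75 × 469 × 572.6 × 2 / 1000 = 402.8 kN.
n ≥ 4780 / 402.8 = 11.87 → use 12 bolts.

12 bolts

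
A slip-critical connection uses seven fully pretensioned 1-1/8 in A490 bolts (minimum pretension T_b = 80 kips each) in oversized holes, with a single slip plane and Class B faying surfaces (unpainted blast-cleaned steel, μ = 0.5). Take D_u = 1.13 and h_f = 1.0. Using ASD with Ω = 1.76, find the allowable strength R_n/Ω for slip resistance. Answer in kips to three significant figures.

180 kips

R_n = μ · D_u · h_f · T_b · n_s · n_b = 0.5 × 1.13 × 1.0 × 80 × 1 × 7 = 316.4 kips.
Allowable strength R_n/Ω = 316.4 / 1.76 = 180 kips.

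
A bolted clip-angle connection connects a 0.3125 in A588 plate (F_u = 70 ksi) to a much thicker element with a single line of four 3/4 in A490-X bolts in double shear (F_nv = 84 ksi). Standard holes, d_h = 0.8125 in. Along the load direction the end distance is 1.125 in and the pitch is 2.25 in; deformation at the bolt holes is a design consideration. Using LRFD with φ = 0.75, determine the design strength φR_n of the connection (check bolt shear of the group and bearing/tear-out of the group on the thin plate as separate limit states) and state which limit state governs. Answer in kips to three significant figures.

Bolt shear: A_b = π·0.75²/4 = 0.4418 in²; R_n = 84 × 0.4418 × 4 × 2 = 296.9 kips → 0.75 × 296.9 = 223 kips.
Bearing (1.2 l_c t F_u ≤ 2.4 d t F_u): upper limit = 2.4·0.75·0.3125·70 = 39.38 kips.
  Edge l_c = 1.125 − 0.8125/2 = 0.7188 → r_n = 18.87 kips; interior l_c = 2.25 − 0.8125 = 1.438 → r_n = 37.73 kips.
  R_n,bearing = 1·18.87 + 3·37.73 = 132.1 kips → 0.75 × 132.1 = 99.1 kips.
Bearing governs: 99.1 kips.

99.1 kips (bearing governs)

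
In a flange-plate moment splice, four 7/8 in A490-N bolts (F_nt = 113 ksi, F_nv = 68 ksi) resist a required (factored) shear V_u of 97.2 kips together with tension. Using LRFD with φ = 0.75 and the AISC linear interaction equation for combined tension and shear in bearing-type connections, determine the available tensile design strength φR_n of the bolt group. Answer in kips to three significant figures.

103 kips

A_b = π·0.875²/4 = 0.6013 in²; f_rv = 97.2 / (4 × 0.6013) = 40.41 ksi.
F'_nt = 1.3 F_nt − (F_nt / φF_nv) f_rv = 1.3·113 − (113/(0.75·68))·40.41 = 57.36 ksi, capped at F_nt → F'_nt = 57.36 ksi.
R_n = F'_nt · A_b · n = 57.36 × 0.6013 × 4 = 138 kips.
Design strength φR_n = 0.75 × 138 = 103 kips.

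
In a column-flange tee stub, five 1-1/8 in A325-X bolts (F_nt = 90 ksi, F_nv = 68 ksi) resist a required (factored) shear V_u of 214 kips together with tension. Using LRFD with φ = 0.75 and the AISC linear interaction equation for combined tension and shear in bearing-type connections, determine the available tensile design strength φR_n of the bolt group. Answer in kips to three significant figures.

A_b = π·1.125²/4 = 0.994 in²; f_rv = 214 / (5 × 0.994) = 43.06 ksi.
F'_nt = 1.3 F_nt − (F_nt / φF_nv) f_rv = 1.3·90 − (90/(0.75·68))·43.06 = 41.02 ksi, capped at F_nt → F'_nt = 41.02 ksi.
R_n = F'_nt · A_b · n = 41.02 × 0.994 × 5 = 203.9 kips.
Design strength φR_n = 0.75 × 203.9 = 153 kips.

153 kips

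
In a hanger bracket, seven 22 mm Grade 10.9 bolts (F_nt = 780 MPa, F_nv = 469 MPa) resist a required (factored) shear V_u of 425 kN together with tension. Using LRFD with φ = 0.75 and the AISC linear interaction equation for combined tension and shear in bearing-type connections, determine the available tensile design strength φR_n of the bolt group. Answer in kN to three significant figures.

1320 kN

A_b = π·22²/4 = 380.1 mm²; f_rv = 425 × 1000 / (7 × 380.1) = 159.7 MPa.
F'_nt = 1.3 F_nt − (F_nt / φF_nv) f_rv = 1.3·780 − (780/(0.75·469))·159.7 = 659.8 MPa, capped at F_nt → F'_nt = 659.8 MPa.
R_n = F'_nt · A_b · n = 659.8 × 380.1 × 7 / 1000 = 1756 kN.
Design strength φR_n = 0.75 × 1756 = 1320 kN.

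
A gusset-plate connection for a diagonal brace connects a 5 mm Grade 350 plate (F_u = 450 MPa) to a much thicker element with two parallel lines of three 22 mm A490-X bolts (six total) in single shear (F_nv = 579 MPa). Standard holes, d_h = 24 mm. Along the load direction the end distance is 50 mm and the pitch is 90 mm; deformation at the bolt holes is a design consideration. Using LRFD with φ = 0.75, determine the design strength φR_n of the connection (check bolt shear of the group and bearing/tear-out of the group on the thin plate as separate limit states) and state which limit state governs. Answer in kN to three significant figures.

Bolt shear: A_b = π·22²/4 = 380.1 mm²; R_n = 579 × 380.1 × 6 × 1 / 1000 = 1321 kN → 0.75 × 1321 = 990 kN.
Bearing (1.2 l_c t F_u ≤ 2.4 d t F_u): upper limit = 2.4·22·5·450 / 1000 = 118.8 kN.
  Edge l_c = 50 − 24/2 = 38 → r_n = 102.6 kN; interior l_c = 90 − 24 = 66 → r_n = 118.8 kN.
  R_n,bearing = 2·102.6 + 4·118.8 = 680.4 kN → 0.75 × 680.4 = 510 kN.
Bearing governs: 510 kN.

510 kN (bearing governs)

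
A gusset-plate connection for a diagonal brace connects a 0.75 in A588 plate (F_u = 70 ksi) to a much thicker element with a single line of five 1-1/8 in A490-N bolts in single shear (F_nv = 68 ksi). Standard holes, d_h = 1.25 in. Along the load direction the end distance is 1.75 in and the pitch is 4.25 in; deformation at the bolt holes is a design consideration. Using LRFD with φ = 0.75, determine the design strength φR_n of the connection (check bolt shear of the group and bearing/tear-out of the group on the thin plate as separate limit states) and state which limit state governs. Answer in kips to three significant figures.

Bolt shear: A_b = π·1.125²/4 = 0.994 in²; R_n = 68 × 0.994 × 5 × 1 = 338 kips → 0.75 × 338 = 253 kips.
Bearing (1.2 l_c t F_u ≤ 2.4 d t F_u): upper limit = 2.4·1.125·0.75·70 = 141.8 kips.
  Edge l_c = 1.75 − 1.25/2 = 1.125 → r_n = 70.88 kips; interior l_c = 4.25 − 1.25 = 3 → r_n = 141.8 kips.
  R_n,bearing = 1·70.88 + 4·141.8 = 637.9 kips → 0.75 × 637.9 = 478 kips.
Bolt shear governs: 253 kips.

253 kips (bolt shear governs)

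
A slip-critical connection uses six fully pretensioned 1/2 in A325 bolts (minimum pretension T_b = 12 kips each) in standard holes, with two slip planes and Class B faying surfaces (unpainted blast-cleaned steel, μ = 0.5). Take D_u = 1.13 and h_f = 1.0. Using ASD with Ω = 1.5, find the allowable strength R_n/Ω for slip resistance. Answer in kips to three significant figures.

54.2 kips

R_n = μ · D_u · h_f · T_b · n_s · n_b = 0.5 × 1.13 × 1.0 × 12 × 2 × 6 = 81.36 kips.
Allowable strength R_n/Ω = 81.36 / 1.5 = 54.2 kips.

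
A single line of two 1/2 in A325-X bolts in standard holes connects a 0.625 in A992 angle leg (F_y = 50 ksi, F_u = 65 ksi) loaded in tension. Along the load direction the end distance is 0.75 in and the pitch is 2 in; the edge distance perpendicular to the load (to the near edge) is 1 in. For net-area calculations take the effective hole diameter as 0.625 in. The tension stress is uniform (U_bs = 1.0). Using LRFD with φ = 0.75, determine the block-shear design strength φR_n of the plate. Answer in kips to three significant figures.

54.1 kips

Shear plane L_v = 0.75 + 1·2 = 2.75 in; A_gv = 2.75 × 0.625 = 1.719 in².
A_nv = (2.75 − 1.5·0.625) × 0.625 = 1.133 in².
A_nt = (1 − 0.5·0.625) × 0.625 = 0.4297 in².
0.6 F_u A_nv = 44.18 kips; 0.6 F_y A_gv = 51.56 kips → shear rupture governs the shear term.
R_n = 44.18 + 1.0 × 65 × 0.4297 = 72.11 kips.
Design strength φR_n = 0.75 × 72.11 = 54.1 kips.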